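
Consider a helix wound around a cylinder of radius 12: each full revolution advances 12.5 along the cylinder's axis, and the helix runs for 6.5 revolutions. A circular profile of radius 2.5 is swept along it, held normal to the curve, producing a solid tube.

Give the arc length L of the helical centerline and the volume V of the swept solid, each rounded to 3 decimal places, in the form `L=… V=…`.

L=496.778 V=9754.211

2πR = 2π·12 = 75.398224
per-turn = √(75.398224² + 12.5²) = √(5684.8921 + 156.25) = √5841.1421 = 76.427365
L = 6.5 × 76.427365 = 496.777873
V = π·2.5² × L = 19.634954 × 496.777873 = 9754.210729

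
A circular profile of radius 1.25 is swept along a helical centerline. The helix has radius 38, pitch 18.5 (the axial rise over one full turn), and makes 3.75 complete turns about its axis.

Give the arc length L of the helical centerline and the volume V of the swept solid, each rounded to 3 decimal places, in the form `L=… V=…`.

L=898.038 V=4408.232

2πR = 2π·38 = 238.761042
per-turn = √(238.761042² + 18.5²) = √(57006.8350 + 342.25) = √57349.0850 = 239.476690
L = 3.75 × 239.476690 = 898.037587
V = π·1.25² × L = 4.908739 × 898.037587 = 4408.231698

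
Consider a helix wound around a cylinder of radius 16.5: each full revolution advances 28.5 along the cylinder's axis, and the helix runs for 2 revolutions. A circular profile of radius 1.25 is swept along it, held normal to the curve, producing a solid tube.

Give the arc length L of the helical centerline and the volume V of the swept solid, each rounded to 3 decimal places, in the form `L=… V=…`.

2πR = 2π·16.5 = 103.672558
per-turn = √(103.672558² + 28.5²) = √(10747.9992 + 812.25) = √11560.2492 = 107.518599
L = 2 × 107.518599 = 215.037199
V = π·1.25² × L = 4.908739 × 215.037199 = 1055.561380

L=215.037 V=1055.561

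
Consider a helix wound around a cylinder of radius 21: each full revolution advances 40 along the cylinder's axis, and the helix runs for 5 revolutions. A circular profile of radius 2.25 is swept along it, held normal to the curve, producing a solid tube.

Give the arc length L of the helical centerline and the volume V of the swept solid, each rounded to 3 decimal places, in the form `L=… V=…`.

L=689.383 V=10964.170

2πR = 2π·21 = 131.946891
per-turn = √(131.946891² + 40²) = √(17409.9822 + 1600) = √19009.9822 = 137.876692
L = 5 × 137.876692 = 689.383459
V = π·2.25² × L = 15.904313 × 689.383459 = 10964.170183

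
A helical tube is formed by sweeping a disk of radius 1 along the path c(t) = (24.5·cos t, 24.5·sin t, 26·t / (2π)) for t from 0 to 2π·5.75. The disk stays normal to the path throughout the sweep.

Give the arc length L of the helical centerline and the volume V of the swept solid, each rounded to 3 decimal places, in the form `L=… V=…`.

L=897.680 V=2820.145

2πR = 2π·24.5 = 153.938040
per-turn = √(153.938040² + 26²) = √(23696.9202 + 676) = √24372.9202 = 156.118289
L = 5.75 × 156.118289 = 897.680162
V = π·1² × L = 3.141593 × 897.680162 = 2820.145402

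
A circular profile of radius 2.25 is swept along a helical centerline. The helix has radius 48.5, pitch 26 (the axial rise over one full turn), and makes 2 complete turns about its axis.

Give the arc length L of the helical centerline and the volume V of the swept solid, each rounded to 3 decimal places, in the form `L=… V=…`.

L=611.683 V=9728.402

2πR = 2π·48.5 = 304.734487
per-turn = √(304.734487² + 26²) = √(92863.1078 + 676) = √93539.1078 = 305.841638
L = 2 × 305.841638 = 611.683277
V = π·2.25² × L = 15.904313 × 611.683277 = 9728.402176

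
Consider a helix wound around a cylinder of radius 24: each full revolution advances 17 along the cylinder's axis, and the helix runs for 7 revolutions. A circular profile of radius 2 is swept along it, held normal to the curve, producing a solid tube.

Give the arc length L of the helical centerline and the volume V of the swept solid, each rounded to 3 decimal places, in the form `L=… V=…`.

L=1062.262 V=13348.774

2πR = 2π·24 = 150.796447
per-turn = √(150.796447² + 17²) = √(22739.5685 + 289) = √23028.5685 = 151.751667
L = 7 × 151.751667 = 1062.261671
V = π·2² × L = 12.566371 × 1062.261671 = 13348.773852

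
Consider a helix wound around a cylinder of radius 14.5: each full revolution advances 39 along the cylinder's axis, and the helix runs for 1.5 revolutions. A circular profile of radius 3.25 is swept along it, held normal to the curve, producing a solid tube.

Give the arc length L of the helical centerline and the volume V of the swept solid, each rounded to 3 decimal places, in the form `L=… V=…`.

2πR = 2π·14.5 = 91.106187
per-turn = √(91.106187² + 39²) = √(8300.3373 + 1521) = √9821.3373 = 99.102660
L = 1.5 × 99.102660 = 148.653991
V = π·3.25² × L = 33.183072 × 148.653991 = 4932.796134

L=148.654 V=4932.796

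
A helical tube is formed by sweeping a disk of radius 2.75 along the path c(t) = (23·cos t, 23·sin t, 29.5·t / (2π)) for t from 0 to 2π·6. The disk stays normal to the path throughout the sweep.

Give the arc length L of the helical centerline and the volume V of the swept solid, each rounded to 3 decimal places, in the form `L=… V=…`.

L=884.961 V=21025.164

2πR = 2π·23 = 144.513262
per-turn = √(144.513262² + 29.5²) = √(20884.0829 + 870.25) = √21754.3329 = 147.493501
L = 6 × 147.493501 = 884.961008
V = π·2.75² × L = 23.758294 × 884.961008 = 21025.164187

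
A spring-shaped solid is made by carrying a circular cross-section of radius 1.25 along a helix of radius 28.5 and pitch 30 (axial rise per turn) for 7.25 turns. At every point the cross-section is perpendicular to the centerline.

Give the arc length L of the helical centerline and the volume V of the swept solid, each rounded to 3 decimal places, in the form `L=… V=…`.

L=1316.356 V=6461.648

2πR = 2π·28.5 = 179.070781
per-turn = √(179.070781² + 30²) = √(32066.3447 + 900) = √32966.3447 = 181.566364
L = 7.25 × 181.566364 = 1316.356142
V = π·1.25² × L = 4.908739 × 1316.356142 = 6461.648103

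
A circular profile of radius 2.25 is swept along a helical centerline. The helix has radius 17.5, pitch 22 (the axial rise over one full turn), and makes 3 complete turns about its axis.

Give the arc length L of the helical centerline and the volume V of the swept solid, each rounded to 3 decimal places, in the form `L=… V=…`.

2πR = 2π·17.5 = 109.955743
per-turn = √(109.955743² + 22²) = √(12090.2654 + 484) = √12574.2654 = 112.135032
L = 3 × 112.135032 = 336.405096
V = π·2.25² × L = 15.904313 × 336.405096 = 5350.291875

L=336.405 V=5350.292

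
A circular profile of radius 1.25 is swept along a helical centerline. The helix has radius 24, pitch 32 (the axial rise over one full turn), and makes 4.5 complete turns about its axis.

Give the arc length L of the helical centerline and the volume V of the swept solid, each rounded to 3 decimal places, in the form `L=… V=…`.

L=693.695 V=3405.166

2πR = 2π·24 = 150.796447
per-turn = √(150.796447² + 32²) = √(22739.5685 + 1024) = √23763.5685 = 154.154366
L = 4.5 × 154.154366 = 693.694647
V = π·1.25² × L = 4.908739 × 693.694647 = 3405.165635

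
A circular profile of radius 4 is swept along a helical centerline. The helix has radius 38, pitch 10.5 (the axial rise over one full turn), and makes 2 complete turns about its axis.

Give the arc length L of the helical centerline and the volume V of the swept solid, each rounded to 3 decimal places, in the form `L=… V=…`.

L=477.984 V=24026.077

2πR = 2π·38 = 238.761042
per-turn = √(238.761042² + 10.5²) = √(57006.8350 + 110.25) = √57117.0850 = 238.991810
L = 2 × 238.991810 = 477.983619
V = π·4² × L = 50.265482 × 477.983619 = 24026.077218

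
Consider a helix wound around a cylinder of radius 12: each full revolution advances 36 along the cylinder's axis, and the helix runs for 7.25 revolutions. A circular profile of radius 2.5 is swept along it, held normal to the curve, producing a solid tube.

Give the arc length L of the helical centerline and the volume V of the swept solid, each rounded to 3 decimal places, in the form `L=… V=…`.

2πR = 2π·12 = 75.398224
per-turn = √(75.398224² + 36²) = √(5684.8921 + 1296) = √6980.8921 = 83.551733
L = 7.25 × 83.551733 = 605.750066
V = π·2.5² × L = 19.634954 × 605.750066 = 11893.874739

L=605.750 V=11893.875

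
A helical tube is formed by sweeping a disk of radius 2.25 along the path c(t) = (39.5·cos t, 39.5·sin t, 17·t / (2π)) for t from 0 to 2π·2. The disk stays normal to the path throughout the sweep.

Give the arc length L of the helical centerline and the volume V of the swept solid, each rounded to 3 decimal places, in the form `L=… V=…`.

2πR = 2π·39.5 = 248.185820
per-turn = √(248.185820² + 17²) = √(61596.2011 + 289) = √61885.2011 = 248.767363
L = 2 × 248.767363 = 497.534727
V = π·2.25² × L = 15.904313 × 497.534727 = 7912.947927

L=497.535 V=7912.948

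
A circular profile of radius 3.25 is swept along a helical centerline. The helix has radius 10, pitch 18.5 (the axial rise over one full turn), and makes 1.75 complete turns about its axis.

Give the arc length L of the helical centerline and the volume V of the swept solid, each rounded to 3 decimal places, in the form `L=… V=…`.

L=114.623 V=3803.540

2πR = 2π·10 = 62.831853
per-turn = √(62.831853² + 18.5²) = √(3947.8418 + 342.25) = √4290.0918 = 65.498792
L = 1.75 × 65.498792 = 114.622886
V = π·3.25² × L = 33.183072 × 114.622886 = 3803.539528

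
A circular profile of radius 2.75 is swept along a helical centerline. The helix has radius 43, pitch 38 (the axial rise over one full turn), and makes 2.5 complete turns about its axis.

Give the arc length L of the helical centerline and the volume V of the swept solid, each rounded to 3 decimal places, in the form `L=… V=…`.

2πR = 2π·43 = 270.176968
per-turn = √(270.176968² + 38²) = √(72995.5942 + 1444) = √74439.5942 = 272.836204
L = 2.5 × 272.836204 = 682.090510
V = π·2.75² × L = 23.758294 × 682.090510 = 16205.307166

L=682.091 V=16205.307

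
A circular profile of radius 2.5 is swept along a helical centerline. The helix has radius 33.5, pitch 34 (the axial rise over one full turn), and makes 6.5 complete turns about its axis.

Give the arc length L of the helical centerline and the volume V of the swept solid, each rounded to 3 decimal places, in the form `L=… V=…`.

2πR = 2π·33.5 = 210.486708
per-turn = √(210.486708² + 34²) = √(44304.6542 + 1156) = √45460.6542 = 213.215042
L = 6.5 × 213.215042 = 1385.897773
V = π·2.5² × L = 19.634954 × 1385.897773 = 27212.039146

L=1385.898 V=27212.039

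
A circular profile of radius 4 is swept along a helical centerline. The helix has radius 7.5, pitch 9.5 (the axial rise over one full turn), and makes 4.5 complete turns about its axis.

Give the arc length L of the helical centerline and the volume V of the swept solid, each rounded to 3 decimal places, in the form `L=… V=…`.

L=216.324 V=10873.616

2πR = 2π·7.5 = 47.123890
per-turn = √(47.123890² + 9.5²) = √(2220.6610 + 90.25) = √2310.9110 = 48.071936
L = 4.5 × 48.071936 = 216.323710
V = π·4² × L = 50.265482 × 216.323710 = 10873.615655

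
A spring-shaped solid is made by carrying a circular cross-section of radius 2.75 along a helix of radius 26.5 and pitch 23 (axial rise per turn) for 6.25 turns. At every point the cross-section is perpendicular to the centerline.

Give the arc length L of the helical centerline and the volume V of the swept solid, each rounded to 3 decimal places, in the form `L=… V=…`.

L=1050.534 V=24958.898

2πR = 2π·26.5 = 166.504411
per-turn = √(166.504411² + 23²) = √(27723.7188 + 529) = √28252.7188 = 168.085451
L = 6.25 × 168.085451 = 1050.534067
V = π·2.75² × L = 23.758294 × 1050.534067 = 24958.897694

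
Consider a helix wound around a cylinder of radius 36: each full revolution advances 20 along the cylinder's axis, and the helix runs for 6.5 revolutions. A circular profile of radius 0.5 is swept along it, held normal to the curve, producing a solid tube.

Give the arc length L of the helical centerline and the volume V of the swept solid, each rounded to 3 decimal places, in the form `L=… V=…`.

L=1476.001 V=1159.249

2πR = 2π·36 = 226.194671
per-turn = √(226.194671² + 20²) = √(51164.0292 + 400) = √51564.0292 = 227.077144
L = 6.5 × 227.077144 = 1476.001434
V = π·0.5² × L = 0.785398 × 1476.001434 = 1159.248816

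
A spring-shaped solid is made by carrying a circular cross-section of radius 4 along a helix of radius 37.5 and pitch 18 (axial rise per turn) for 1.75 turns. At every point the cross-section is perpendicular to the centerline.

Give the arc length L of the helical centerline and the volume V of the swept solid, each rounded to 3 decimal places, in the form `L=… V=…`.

2πR = 2π·37.5 = 235.619449
per-turn = √(235.619449² + 18²) = √(55516.5248 + 324) = √55840.5248 = 236.305998
L = 1.75 × 236.305998 = 413.535497
V = π·4² × L = 50.265482 × 413.535497 = 20786.561257

L=413.535 V=20786.561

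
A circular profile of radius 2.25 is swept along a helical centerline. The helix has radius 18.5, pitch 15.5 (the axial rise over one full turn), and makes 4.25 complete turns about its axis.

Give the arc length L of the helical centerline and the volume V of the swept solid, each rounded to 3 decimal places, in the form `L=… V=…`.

2πR = 2π·18.5 = 116.238928
per-turn = √(116.238928² + 15.5²) = √(13511.4884 + 240.25) = √13751.7384 = 117.267806
L = 4.25 × 117.267806 = 498.388177
V = π·2.25² × L = 15.904313 × 498.388177 = 7926.521472

L=498.388 V=7926.521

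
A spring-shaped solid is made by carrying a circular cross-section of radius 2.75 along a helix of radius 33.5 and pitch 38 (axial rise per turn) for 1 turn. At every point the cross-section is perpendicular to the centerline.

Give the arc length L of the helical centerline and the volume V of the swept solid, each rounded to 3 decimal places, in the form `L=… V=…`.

2πR = 2π·33.5 = 210.486708
per-turn = √(210.486708² + 38²) = √(44304.6542 + 1444) = √45748.6542 = 213.889350
L = 1 × 213.889350 = 213.889350
V = π·2.75² × L = 23.758294 × 213.889350 = 5081.646162

L=213.889 V=5081.646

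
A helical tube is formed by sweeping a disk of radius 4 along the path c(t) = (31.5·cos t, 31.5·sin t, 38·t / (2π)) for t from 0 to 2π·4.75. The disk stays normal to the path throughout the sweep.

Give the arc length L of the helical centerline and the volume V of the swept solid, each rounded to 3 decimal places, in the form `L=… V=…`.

L=957.292 V=48118.768

2πR = 2π·31.5 = 197.920337
per-turn = √(197.920337² + 38²) = √(39172.4599 + 1444) = √40616.4599 = 201.535257
L = 4.75 × 201.535257 = 957.292471
V = π·4² × L = 50.265482 × 957.292471 = 48118.767927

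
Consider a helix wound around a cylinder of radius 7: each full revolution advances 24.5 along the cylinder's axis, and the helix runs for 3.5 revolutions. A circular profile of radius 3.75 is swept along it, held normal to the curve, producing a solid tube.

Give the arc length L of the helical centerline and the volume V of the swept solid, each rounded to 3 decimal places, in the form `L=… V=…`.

L=176.210 V=7784.722

2πR = 2π·7 = 43.982297
per-turn = √(43.982297² + 24.5²) = √(1934.4425 + 600.25) = √2534.6925 = 50.345729
L = 3.5 × 50.345729 = 176.210053
V = π·3.75² × L = 44.178647 × 176.210053 = 7784.721661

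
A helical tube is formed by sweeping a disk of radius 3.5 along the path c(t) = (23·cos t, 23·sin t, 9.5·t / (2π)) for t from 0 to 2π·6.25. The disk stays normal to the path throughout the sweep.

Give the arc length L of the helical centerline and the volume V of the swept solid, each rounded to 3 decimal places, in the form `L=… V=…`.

2πR = 2π·23 = 144.513262
per-turn = √(144.513262² + 9.5²) = √(20884.0829 + 90.25) = √20974.3329 = 144.825181
L = 6.25 × 144.825181 = 905.157378
V = π·3.5² × L = 38.484510 × 905.157378 = 34834.538181

L=905.157 V=34834.538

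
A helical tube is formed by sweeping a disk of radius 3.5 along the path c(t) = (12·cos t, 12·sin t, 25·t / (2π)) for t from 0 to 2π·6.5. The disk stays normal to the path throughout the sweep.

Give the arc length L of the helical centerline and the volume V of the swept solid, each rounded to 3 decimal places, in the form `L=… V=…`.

2πR = 2π·12 = 75.398224
per-turn = √(75.398224² + 25²) = √(5684.8921 + 625) = √6309.8921 = 79.434829
L = 6.5 × 79.434829 = 516.326392
V = π·3.5² × L = 38.484510 × 516.326392 = 19870.568186

L=516.326 V=19870.568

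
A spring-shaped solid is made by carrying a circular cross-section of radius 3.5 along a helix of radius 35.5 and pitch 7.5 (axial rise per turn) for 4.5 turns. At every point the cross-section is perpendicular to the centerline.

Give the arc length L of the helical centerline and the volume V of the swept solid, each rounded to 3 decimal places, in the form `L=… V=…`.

2πR = 2π·35.5 = 223.053078
per-turn = √(223.053078² + 7.5²) = √(49752.6758 + 56.25) = √49808.9258 = 223.179134
L = 4.5 × 223.179134 = 1004.306102
V = π·3.5² × L = 38.484510 × 1004.306102 = 38650.228244

L=1004.306 V=38650.228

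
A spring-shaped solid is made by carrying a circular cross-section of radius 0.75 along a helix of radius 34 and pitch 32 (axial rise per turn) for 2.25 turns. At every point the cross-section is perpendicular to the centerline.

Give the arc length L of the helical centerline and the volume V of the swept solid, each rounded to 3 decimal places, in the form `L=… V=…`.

L=486.026 V=858.879

2πR = 2π·34 = 213.628300
per-turn = √(213.628300² + 32²) = √(45637.0508 + 1024) = √46661.0508 = 216.011691
L = 2.25 × 216.011691 = 486.026305
V = π·0.75² × L = 1.767146 × 486.026305 = 858.879377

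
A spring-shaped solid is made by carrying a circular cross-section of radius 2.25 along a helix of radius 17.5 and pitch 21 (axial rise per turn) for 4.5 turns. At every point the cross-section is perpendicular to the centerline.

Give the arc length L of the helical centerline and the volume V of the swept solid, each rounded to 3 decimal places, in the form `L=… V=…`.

2πR = 2π·17.5 = 109.955743
per-turn = √(109.955743² + 21²) = √(12090.2654 + 441) = √12531.2654 = 111.943135
L = 4.5 × 111.943135 = 503.744106
V = π·2.25² × L = 15.904313 × 503.744106 = 8011.703835

L=503.744 V=8011.704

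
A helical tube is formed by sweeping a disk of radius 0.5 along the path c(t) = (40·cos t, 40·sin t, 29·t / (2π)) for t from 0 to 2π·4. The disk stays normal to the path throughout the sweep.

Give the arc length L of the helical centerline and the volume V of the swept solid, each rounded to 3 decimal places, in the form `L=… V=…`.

2πR = 2π·40 = 251.327412
per-turn = √(251.327412² + 29²) = √(63165.4682 + 841) = √64006.4682 = 252.994996
L = 4 × 252.994996 = 1011.979985
V = π·0.5² × L = 0.785398 × 1011.979985 = 794.807222

L=1011.980 V=794.807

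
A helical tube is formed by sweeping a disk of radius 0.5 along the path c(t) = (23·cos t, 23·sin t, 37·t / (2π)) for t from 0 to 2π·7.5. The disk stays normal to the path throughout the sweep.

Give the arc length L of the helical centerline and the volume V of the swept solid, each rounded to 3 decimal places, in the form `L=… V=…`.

2πR = 2π·23 = 144.513262
per-turn = √(144.513262² + 37²) = √(20884.0829 + 1369) = √22253.0829 = 149.174672
L = 7.5 × 149.174672 = 1118.810044
V = π·0.5² × L = 0.785398 × 1118.810044 = 878.711353

L=1118.810 V=878.711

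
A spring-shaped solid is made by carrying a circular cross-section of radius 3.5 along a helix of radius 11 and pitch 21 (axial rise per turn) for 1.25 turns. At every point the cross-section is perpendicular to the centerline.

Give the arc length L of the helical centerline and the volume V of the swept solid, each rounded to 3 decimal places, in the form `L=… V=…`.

L=90.294 V=3474.908

2πR = 2π·11 = 69.115038
per-turn = √(69.115038² + 21²) = √(4776.8885 + 441) = √5217.8885 = 72.234954
L = 1.25 × 72.234954 = 90.293692
V = π·3.5² × L = 38.484510 × 90.293692 = 3474.908496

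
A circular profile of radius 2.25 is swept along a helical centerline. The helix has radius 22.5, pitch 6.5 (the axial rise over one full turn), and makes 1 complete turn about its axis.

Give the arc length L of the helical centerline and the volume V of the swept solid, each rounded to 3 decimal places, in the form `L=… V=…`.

L=141.521 V=2250.795

2πR = 2π·22.5 = 141.371669
per-turn = √(141.371669² + 6.5²) = √(19985.9489 + 42.25) = √20028.1989 = 141.521019
L = 1 × 141.521019 = 141.521019
V = π·2.25² × L = 15.904313 × 141.521019 = 2250.794560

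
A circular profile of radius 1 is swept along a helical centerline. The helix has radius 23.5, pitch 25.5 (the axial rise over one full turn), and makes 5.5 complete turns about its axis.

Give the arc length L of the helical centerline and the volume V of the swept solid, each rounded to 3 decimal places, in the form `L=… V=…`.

2πR = 2π·23.5 = 147.654855
per-turn = √(147.654855² + 25.5²) = √(21801.9561 + 650.25) = √22452.2061 = 149.840602
L = 5.5 × 149.840602 = 824.123313
V = π·1² × L = 3.141593 × 824.123313 = 2589.059746

L=824.123 V=2589.060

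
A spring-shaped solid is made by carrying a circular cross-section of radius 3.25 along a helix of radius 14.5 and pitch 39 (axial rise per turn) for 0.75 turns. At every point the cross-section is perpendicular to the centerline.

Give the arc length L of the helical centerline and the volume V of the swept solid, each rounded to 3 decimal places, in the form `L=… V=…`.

2πR = 2π·14.5 = 91.106187
per-turn = √(91.106187² + 39²) = √(8300.3373 + 1521) = √9821.3373 = 99.102660
L = 0.75 × 99.102660 = 74.326995
V = π·3.25² × L = 33.183072 × 74.326995 = 2466.398067

L=74.327 V=2466.398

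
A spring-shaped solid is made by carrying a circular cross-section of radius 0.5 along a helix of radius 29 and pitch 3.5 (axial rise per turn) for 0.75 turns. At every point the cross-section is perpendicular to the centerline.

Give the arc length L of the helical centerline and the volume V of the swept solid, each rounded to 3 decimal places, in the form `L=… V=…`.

2πR = 2π·29 = 182.212374
per-turn = √(182.212374² + 3.5²) = √(33201.3492 + 12.25) = √33213.5992 = 182.245985
L = 0.75 × 182.245985 = 136.684489
V = π·0.5² × L = 0.785398 × 136.684489 = 107.351747

L=136.684 V=107.352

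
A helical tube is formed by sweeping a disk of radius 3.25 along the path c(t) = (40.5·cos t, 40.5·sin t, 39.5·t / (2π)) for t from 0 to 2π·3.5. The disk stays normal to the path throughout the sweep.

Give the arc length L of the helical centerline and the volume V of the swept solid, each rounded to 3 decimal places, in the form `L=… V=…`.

L=901.308 V=29908.155

2πR = 2π·40.5 = 254.469005
per-turn = √(254.469005² + 39.5²) = √(64754.4745 + 1560.25) = √66314.7245 = 257.516455
L = 3.5 × 257.516455 = 901.307592
V = π·3.25² × L = 33.183072 × 901.307592 = 29908.155073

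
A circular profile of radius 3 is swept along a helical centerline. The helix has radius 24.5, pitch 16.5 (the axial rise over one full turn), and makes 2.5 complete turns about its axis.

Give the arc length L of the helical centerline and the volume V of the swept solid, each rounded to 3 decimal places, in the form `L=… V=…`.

L=387.049 V=10943.567

2πR = 2π·24.5 = 153.938040
per-turn = √(153.938040² + 16.5²) = √(23696.9202 + 272.25) = √23969.1702 = 154.819799
L = 2.5 × 154.819799 = 387.049498
V = π·3² × L = 28.274334 × 387.049498 = 10943.566722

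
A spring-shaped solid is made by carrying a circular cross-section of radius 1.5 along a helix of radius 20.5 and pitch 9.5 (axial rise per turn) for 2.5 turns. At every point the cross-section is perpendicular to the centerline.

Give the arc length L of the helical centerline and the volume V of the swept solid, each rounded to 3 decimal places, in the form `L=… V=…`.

L=322.888 V=2282.360

2πR = 2π·20.5 = 128.805299
per-turn = √(128.805299² + 9.5²) = √(16590.8050 + 90.25) = √16681.0550 = 129.155159
L = 2.5 × 129.155159 = 322.887897
V = π·1.5² × L = 7.068583 × 322.887897 = 2282.360048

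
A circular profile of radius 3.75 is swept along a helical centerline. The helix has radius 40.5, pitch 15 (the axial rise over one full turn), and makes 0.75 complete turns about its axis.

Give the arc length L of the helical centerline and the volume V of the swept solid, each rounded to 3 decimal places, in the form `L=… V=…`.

L=191.183 V=8446.208

2πR = 2π·40.5 = 254.469005
per-turn = √(254.469005² + 15²) = √(64754.4745 + 225) = √64979.4745 = 254.910719
L = 0.75 × 254.910719 = 191.183039
V = π·3.75² × L = 44.178647 × 191.183039 = 8446.207932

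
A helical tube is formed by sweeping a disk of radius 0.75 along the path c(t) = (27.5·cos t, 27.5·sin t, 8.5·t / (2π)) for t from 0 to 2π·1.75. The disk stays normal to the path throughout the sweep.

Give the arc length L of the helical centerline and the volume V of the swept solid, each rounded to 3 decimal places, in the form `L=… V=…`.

2πR = 2π·27.5 = 172.787596
per-turn = √(172.787596² + 8.5²) = √(29855.5533 + 72.25) = √29927.8033 = 172.996541
L = 1.75 × 172.996541 = 302.743947
V = π·0.75² × L = 1.767146 × 302.743947 = 534.992715

L=302.744 V=534.993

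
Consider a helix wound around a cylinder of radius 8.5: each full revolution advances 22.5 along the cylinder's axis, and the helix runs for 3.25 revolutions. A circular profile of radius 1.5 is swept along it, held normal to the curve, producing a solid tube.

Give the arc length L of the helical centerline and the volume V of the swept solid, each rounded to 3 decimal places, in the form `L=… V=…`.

L=188.348 V=1331.351

2πR = 2π·8.5 = 53.407075
per-turn = √(53.407075² + 22.5²) = √(2852.3157 + 506.25) = √3358.5657 = 57.953133
L = 3.25 × 57.953133 = 188.347684
V = π·1.5² × L = 7.068583 × 188.347684 = 1331.351323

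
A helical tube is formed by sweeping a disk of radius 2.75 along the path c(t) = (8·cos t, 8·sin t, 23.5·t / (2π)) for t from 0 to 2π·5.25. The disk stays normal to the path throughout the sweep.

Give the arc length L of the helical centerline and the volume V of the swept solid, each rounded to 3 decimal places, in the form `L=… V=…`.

L=291.310 V=6921.021

2πR = 2π·8 = 50.265482
per-turn = √(50.265482² + 23.5²) = √(2526.6187 + 552.25) = √3078.8687 = 55.487555
L = 5.25 × 55.487555 = 291.309662
V = π·2.75² × L = 23.758294 × 291.309662 = 6921.020728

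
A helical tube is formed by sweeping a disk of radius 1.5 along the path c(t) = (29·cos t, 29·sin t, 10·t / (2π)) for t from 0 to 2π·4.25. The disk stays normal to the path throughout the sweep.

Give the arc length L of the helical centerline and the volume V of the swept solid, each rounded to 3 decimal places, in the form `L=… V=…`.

2πR = 2π·29 = 182.212374
per-turn = √(182.212374² + 10²) = √(33201.3492 + 100) = √33301.3492 = 182.486573
L = 4.25 × 182.486573 = 775.567934
V = π·1.5² × L = 7.068583 × 775.567934 = 5482.166678

L=775.568 V=5482.167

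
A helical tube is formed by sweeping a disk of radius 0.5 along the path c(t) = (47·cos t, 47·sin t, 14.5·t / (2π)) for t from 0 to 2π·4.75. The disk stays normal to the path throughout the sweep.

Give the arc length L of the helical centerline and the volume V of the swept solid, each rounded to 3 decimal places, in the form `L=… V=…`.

L=1404.411 V=1103.022

2πR = 2π·47 = 295.309709
per-turn = √(295.309709² + 14.5²) = √(87207.8245 + 210.25) = √87418.0745 = 295.665477
L = 4.75 × 295.665477 = 1404.411017
V = π·0.5² × L = 0.785398 × 1404.411017 = 1103.021834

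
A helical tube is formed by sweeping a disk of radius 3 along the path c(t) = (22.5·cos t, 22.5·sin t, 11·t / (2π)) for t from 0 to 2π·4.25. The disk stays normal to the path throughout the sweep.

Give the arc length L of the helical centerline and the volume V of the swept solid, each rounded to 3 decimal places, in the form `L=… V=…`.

L=602.646 V=17039.404

2πR = 2π·22.5 = 141.371669
per-turn = √(141.371669² + 11²) = √(19985.9489 + 121) = √20106.9489 = 141.798974
L = 4.25 × 141.798974 = 602.645638
V = π·3² × L = 28.274334 × 602.645638 = 17039.403975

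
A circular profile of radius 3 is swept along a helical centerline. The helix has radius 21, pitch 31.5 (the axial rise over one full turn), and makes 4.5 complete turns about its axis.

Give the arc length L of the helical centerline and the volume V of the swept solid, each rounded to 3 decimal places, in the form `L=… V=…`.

L=610.447 V=17259.974

2πR = 2π·21 = 131.946891
per-turn = √(131.946891² + 31.5²) = √(17409.9822 + 992.25) = √18402.2322 = 135.654827
L = 4.5 × 135.654827 = 610.446723
V = π·3² × L = 28.274334 × 610.446723 = 17259.974456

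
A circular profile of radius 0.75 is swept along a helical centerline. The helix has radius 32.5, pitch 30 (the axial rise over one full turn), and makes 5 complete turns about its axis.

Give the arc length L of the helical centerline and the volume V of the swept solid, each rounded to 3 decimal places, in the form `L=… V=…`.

2πR = 2π·32.5 = 204.203522
per-turn = √(204.203522² + 30²) = √(41699.0786 + 900) = √42599.0786 = 206.395442
L = 5 × 206.395442 = 1031.977211
V = π·0.75² × L = 1.767146 × 1031.977211 = 1823.654265

L=1031.977 V=1823.654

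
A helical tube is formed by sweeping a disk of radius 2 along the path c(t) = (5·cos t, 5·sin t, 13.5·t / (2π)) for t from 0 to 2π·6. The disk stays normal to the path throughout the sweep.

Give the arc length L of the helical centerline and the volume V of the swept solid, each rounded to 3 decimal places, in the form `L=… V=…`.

2πR = 2π·5 = 31.415927
per-turn = √(31.415927² + 13.5²) = √(986.9604 + 182.25) = √1169.2104 = 34.193719
L = 6 × 34.193719 = 205.162316
V = π·2² × L = 12.566371 × 205.162316 = 2578.145697

L=205.162 V=2578.146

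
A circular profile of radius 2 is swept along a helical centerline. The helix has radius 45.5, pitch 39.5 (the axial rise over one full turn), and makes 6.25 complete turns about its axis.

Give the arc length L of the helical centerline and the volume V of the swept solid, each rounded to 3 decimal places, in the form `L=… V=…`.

2πR = 2π·45.5 = 285.884931
per-turn = √(285.884931² + 39.5²) = √(81730.1940 + 1560.25) = √83290.4440 = 288.600839
L = 6.25 × 288.600839 = 1803.755241
V = π·2² × L = 12.566371 × 1803.755241 = 22666.656860

L=1803.755 V=22666.657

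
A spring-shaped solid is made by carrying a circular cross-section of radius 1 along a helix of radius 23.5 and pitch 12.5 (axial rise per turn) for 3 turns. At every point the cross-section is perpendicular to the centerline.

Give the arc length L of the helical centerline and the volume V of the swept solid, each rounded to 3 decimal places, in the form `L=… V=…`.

2πR = 2π·23.5 = 147.654855
per-turn = √(147.654855² + 12.5²) = √(21801.9561 + 156.25) = √21958.2061 = 148.183016
L = 3 × 148.183016 = 444.549047
V = π·1² × L = 3.141593 × 444.549047 = 1396.592020

L=444.549 V=1396.592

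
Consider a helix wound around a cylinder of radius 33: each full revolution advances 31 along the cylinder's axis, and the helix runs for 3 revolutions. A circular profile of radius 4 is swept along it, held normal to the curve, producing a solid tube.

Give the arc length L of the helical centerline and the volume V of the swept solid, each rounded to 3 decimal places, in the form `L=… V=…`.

L=628.949 V=31614.430

2πR = 2π·33 = 207.345115
per-turn = √(207.345115² + 31²) = √(42991.9968 + 961) = √43952.9968 = 209.649700
L = 3 × 209.649700 = 628.949100
V = π·4² × L = 50.265482 × 628.949100 = 31614.429975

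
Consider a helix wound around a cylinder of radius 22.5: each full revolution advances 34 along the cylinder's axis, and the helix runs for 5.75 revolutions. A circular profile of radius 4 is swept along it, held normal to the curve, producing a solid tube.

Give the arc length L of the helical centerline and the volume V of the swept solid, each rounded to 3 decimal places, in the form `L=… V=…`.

L=836.066 V=42025.241

2πR = 2π·22.5 = 141.371669
per-turn = √(141.371669² + 34²) = √(19985.9489 + 1156) = √21141.9489 = 145.402713
L = 5.75 × 145.402713 = 836.065599
V = π·4² × L = 50.265482 × 836.065599 = 42025.240702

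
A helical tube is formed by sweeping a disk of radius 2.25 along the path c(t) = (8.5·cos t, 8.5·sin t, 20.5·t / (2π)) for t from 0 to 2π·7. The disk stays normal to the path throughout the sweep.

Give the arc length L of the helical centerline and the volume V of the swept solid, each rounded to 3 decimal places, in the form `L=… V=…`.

L=400.444 V=6368.793

2πR = 2π·8.5 = 53.407075
per-turn = √(53.407075² + 20.5²) = √(2852.3157 + 420.25) = √3272.5657 = 57.206343
L = 7 × 57.206343 = 400.444401
V = π·2.25² × L = 15.904313 × 400.444401 = 6368.793009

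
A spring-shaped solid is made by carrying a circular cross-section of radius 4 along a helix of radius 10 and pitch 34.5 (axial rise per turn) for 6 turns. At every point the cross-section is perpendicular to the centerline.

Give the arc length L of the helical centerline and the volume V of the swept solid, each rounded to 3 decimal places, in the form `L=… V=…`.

2πR = 2π·10 = 62.831853
per-turn = √(62.831853² + 34.5²) = √(3947.8418 + 1190.25) = √5138.0918 = 71.680484
L = 6 × 71.680484 = 430.082903
V = π·4² × L = 50.265482 × 430.082903 = 21618.324611

L=430.083 V=21618.325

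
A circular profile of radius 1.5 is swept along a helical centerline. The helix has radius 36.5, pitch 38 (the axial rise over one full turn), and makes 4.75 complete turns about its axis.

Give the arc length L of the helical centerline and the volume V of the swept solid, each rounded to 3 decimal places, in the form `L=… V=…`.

L=1104.200 V=7805.130

2πR = 2π·36.5 = 229.336264
per-turn = √(229.336264² + 38²) = √(52595.1219 + 1444) = √54039.1219 = 232.463162
L = 4.75 × 232.463162 = 1104.200021
V = π·1.5² × L = 7.068583 × 1104.200021 = 7805.130018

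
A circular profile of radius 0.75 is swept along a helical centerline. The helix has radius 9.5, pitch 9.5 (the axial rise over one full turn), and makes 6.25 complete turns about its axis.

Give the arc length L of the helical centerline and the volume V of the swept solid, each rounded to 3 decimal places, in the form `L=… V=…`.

2πR = 2π·9.5 = 59.690260
per-turn = √(59.690260² + 9.5²) = √(3562.9272 + 90.25) = √3653.1772 = 60.441519
L = 6.25 × 60.441519 = 377.759492
V = π·0.75² × L = 1.767146 × 377.759492 = 667.556126

L=377.759 V=667.556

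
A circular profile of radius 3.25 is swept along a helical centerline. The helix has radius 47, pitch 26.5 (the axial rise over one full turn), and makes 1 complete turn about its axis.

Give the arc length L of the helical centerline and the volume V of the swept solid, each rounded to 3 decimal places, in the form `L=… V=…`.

2πR = 2π·47 = 295.309709
per-turn = √(295.309709² + 26.5²) = √(87207.8245 + 702.25) = √87910.0745 = 296.496331
L = 1 × 296.496331 = 296.496331
V = π·3.25² × L = 33.183072 × 296.496331 = 9838.659230

L=296.496 V=9838.659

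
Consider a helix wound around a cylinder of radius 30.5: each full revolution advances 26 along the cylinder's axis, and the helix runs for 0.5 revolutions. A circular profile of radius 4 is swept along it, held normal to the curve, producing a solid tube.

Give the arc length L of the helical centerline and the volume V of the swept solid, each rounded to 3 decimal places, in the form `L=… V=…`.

L=96.696 V=4860.493

2πR = 2π·30.5 = 191.637152
per-turn = √(191.637152² + 26²) = √(36724.7980 + 676) = √37400.7980 = 193.392859
L = 0.5 × 193.392859 = 96.696430
V = π·4² × L = 50.265482 × 96.696430 = 4860.492685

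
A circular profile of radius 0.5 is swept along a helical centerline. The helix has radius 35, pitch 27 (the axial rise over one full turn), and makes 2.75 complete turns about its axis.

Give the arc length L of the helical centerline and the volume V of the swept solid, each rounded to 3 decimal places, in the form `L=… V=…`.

L=609.298 V=478.541

2πR = 2π·35 = 219.911486
per-turn = √(219.911486² + 27²) = √(48361.0616 + 729) = √49090.0616 = 221.562771
L = 2.75 × 221.562771 = 609.297621
V = π·0.5² × L = 0.785398 × 609.297621 = 478.541232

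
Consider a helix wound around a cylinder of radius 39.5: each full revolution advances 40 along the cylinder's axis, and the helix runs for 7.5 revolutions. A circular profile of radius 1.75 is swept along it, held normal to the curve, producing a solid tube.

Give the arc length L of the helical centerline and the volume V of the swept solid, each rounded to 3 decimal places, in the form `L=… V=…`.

L=1885.414 V=18139.809

2πR = 2π·39.5 = 248.185820
per-turn = √(248.185820² + 40²) = √(61596.2011 + 1600) = √63196.2011 = 251.388546
L = 7.5 × 251.388546 = 1885.414095
V = π·1.75² × L = 9.621128 × 1885.414095 = 18139.809402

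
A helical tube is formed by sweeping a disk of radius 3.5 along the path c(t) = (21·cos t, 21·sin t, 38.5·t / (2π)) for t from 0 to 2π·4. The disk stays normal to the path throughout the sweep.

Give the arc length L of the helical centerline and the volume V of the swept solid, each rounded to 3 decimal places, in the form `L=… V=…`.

2πR = 2π·21 = 131.946891
per-turn = √(131.946891² + 38.5²) = √(17409.9822 + 1482.25) = √18892.2322 = 137.449017
L = 4 × 137.449017 = 549.796066
V = π·3.5² × L = 38.484510 × 549.796066 = 21158.632218

L=549.796 V=21158.632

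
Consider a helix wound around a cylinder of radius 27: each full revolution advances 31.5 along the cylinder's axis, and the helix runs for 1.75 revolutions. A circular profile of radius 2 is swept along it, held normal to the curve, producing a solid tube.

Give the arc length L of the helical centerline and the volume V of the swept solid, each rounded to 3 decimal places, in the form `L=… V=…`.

L=301.955 V=3794.478

2πR = 2π·27 = 169.646003
per-turn = √(169.646003² + 31.5²) = √(28779.7664 + 992.25) = √29772.0164 = 172.545694
L = 1.75 × 172.545694 = 301.954964
V = π·2² × L = 12.566371 × 301.954964 = 3794.477987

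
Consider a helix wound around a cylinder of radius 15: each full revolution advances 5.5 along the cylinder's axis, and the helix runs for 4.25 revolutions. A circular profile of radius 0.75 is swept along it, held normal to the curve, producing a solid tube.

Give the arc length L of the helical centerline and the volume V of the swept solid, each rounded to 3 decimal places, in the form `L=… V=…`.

2πR = 2π·15 = 94.247780
per-turn = √(94.247780² + 5.5²) = √(8882.6440 + 30.25) = √8912.8940 = 94.408124
L = 4.25 × 94.408124 = 401.234529
V = π·0.75² × L = 1.767146 × 401.234529 = 709.039940

L=401.235 V=709.040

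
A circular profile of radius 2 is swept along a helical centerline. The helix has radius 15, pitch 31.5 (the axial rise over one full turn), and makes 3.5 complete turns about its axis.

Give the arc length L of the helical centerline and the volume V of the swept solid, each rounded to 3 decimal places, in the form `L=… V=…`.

2πR = 2π·15 = 94.247780
per-turn = √(94.247780² + 31.5²) = √(8882.6440 + 992.25) = √9874.8940 = 99.372501
L = 3.5 × 99.372501 = 347.803754
V = π·2² × L = 12.566371 × 347.803754 = 4370.630869

L=347.804 V=4370.631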